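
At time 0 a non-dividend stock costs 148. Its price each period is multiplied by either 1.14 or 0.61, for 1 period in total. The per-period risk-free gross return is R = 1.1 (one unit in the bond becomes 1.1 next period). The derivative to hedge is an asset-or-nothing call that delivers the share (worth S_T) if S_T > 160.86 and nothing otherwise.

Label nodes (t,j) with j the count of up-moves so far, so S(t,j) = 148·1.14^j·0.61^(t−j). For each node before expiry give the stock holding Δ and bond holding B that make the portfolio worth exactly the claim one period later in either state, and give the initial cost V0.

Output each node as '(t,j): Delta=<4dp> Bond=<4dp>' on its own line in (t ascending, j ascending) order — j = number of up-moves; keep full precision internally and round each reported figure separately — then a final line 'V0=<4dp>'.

(0,0): Delta=2.1509 Bond=-176.5338
V0=141.8058

Since d<R<u, set p* = (R−d)/(u−d) = 0.9245; price each node as the discounted p*-expectation of its children.
At expiry t=1: V(1,0)=0.0000, V(1,1)=168.7200
(0,0): S=148.0000. Δ = (V_up−V_dn)/(S_up−S_dn) = (168.7200−0.0000)/(168.7200−90.2800) = 2.1509. V = [p*·168.7200 + (1−p*)·0.0000]/1.1 = 141.8058. B = V − Δ·S = -176.5338.
Check: Δ(0,0)·S0 + B(0,0) = 141.8058 = V0.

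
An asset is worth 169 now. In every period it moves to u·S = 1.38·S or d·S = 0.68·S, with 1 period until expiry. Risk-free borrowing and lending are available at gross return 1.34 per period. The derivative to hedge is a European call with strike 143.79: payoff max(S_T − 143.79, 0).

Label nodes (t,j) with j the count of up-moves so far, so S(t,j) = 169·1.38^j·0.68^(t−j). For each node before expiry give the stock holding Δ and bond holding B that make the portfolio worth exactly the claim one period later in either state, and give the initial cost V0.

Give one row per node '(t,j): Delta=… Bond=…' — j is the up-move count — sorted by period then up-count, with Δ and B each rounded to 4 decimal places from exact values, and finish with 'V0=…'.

(0,0): Delta=0.7560 Bond=-64.8320
V0=62.9252

Under the risk-neutral measure, an up-move has probability p* = (R−d)/(u−d) = 0.9429 and values discount at R = 1.34.
Terminal payoffs: V(1,0)=0.0000, V(1,1)=89.4300
  t=0,j=0: stock 169.0000 → up 233.2200 (V=89.4300), down 114.9200 (V=0.0000). Price 62.9252; hedge Δ=0.7560, bond B=-64.8320.
The time-0 hedge costs 62.9252, which is the no-arbitrage price.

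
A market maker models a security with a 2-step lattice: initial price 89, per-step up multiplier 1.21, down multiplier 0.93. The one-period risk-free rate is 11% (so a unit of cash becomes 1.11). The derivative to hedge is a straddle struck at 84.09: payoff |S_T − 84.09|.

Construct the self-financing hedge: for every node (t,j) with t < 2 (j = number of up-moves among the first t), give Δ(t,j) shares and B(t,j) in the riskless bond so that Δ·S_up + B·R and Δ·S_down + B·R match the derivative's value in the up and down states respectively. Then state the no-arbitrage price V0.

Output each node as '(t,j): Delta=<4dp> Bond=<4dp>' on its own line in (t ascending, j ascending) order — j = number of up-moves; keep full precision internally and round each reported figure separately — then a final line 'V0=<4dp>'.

No-arbitrage ⇒ martingale measure with p* = (R−d)/(u−d) = 0.6429.
Payoff layer (t=2): V(2,0)=7.1139, V(2,1)=16.0617, V(2,2)=46.2149
(1,0): S=82.7700. Δ = (V_up−V_dn)/(S_up−S_dn) = (16.0617−7.1139)/(100.1517−76.9761) = 0.3861. V = [p*·16.0617 + (1−p*)·7.1139]/1.11 = 11.5910. B = V − Δ·S = -20.3654.
(1,1): S=107.6900. Δ = (V_up−V_dn)/(S_up−S_dn) = (46.2149−16.0617)/(130.3049−100.1517) = 1.0000. V = [p*·46.2149 + (1−p*)·16.0617]/1.11 = 31.9332. B = V − Δ·S = -75.7568.
(0,0): S=89.0000. Δ = (V_up−V_dn)/(S_up−S_dn) = (31.9332−11.5910)/(107.6900−82.7700) = 0.8163. V = [p*·31.9332 + (1−p*)·11.5910]/1.11 = 22.2236. B = V − Δ·S = -50.4271.
The time-0 hedge costs 22.2236, which is the no-arbitrage price.

(0,0): Delta=0.8163 Bond=-50.4271
(1,0): Delta=0.3861 Bond=-20.3654
(1,1): Delta=1.0000 Bond=-75.7568
V0=22.2236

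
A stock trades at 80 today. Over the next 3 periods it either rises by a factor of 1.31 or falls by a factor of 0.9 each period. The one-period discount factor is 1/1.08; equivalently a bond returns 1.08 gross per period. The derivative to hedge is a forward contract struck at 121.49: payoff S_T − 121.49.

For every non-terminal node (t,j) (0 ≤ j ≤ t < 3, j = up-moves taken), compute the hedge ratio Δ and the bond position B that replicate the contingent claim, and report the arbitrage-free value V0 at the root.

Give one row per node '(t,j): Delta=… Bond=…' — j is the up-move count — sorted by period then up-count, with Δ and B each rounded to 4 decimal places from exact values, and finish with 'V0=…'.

(0,0): Delta=1.0000 Bond=-96.4427
(1,0): Delta=1.0000 Bond=-104.1581
(1,1): Delta=1.0000 Bond=-104.1581
(2,0): Delta=1.0000 Bond=-112.4907
(2,1): Delta=1.0000 Bond=-112.4907
(2,2): Delta=1.0000 Bond=-112.4907
V0=-16.4427

The replicating-portfolio and risk-neutral prices coincide; use p* = (1.08−0.9)/(1.31−0.9) = 0.4390 for the latter.
Terminal payoffs: V(3,0)=-63.1700, V(3,1)=-36.6020, V(3,2)=2.0692, V(3,3)=58.3573
(2,0): S=64.8000. Δ = (V_up−V_dn)/(S_up−S_dn) = (-36.6020−-63.1700)/(84.8880−58.3200) = 1.0000. V = [p*·-36.6020 + (1−p*)·-63.1700]/1.08 = -47.6907. B = V − Δ·S = -112.4907.
(2,1): S=94.3200. Δ = (V_up−V_dn)/(S_up−S_dn) = (2.0692−-36.6020)/(123.5592−84.8880) = 1.0000. V = [p*·2.0692 + (1−p*)·-36.6020]/1.08 = -18.1707. B = V − Δ·S = -112.4907.
(2,2): S=137.2880. Δ = (V_up−V_dn)/(S_up−S_dn) = (58.3573−2.0692)/(179.8473−123.5592) = 1.0000. V = [p*·58.3573 + (1−p*)·2.0692]/1.08 = 24.7973. B = V − Δ·S = -112.4907.
(1,0): S=72.0000. Δ = (V_up−V_dn)/(S_up−S_dn) = (-18.1707−-47.6907)/(94.3200−64.8000) = 1.0000. V = [p*·-18.1707 + (1−p*)·-47.6907]/1.08 = -32.1581. B = V − Δ·S = -104.1581.
(1,1): S=104.8000. Δ = (V_up−V_dn)/(S_up−S_dn) = (24.7973−-18.1707)/(137.2880−94.3200) = 1.0000. V = [p*·24.7973 + (1−p*)·-18.1707]/1.08 = 0.6419. B = V − Δ·S = -104.1581.
(0,0): S=80.0000. Δ = (V_up−V_dn)/(S_up−S_dn) = (0.6419−-32.1581)/(104.8000−72.0000) = 1.0000. V = [p*·0.6419 + (1−p*)·-32.1581]/1.08 = -16.4427. B = V − Δ·S = -96.4427.
Self-financing check: at every node Δ·S+B equals the discounted successor values.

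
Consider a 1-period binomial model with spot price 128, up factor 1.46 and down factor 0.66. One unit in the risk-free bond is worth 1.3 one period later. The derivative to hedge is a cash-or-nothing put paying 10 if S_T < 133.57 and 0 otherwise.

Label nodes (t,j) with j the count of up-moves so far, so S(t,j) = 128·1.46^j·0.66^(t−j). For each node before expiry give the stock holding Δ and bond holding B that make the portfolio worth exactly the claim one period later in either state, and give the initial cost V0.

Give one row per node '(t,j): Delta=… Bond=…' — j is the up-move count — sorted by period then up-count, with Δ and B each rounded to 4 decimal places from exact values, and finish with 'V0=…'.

(0,0): Delta=-0.0977 Bond=14.0385
V0=1.5385

Under the risk-neutral measure, an up-move has probability p* = (R−d)/(u−d) = 0.8000 and values discount at R = 1.3.
Terminal values V(1,·): V(1,0)=10.0000, V(1,1)=0.0000
Node (0,0) S=128.0000: V=(p*·0.0000+(1−p*)·10.0000)/1.3=1.5385; Δ=(0.0000−10.0000)/(186.8800−84.4800)=-0.0977; B=V−Δ·S=14.0385
Each (Δ,B) replicates both successor values, so the strategy is self-financing and V0 is arbitrage-free.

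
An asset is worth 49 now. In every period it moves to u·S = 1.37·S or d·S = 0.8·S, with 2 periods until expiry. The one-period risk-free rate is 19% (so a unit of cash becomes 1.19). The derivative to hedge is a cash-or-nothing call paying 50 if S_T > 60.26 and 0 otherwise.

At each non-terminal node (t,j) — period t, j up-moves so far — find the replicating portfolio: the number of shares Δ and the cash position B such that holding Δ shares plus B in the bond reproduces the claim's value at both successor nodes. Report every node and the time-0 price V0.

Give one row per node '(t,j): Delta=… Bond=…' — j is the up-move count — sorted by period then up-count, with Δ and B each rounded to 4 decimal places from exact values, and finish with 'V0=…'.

(0,0): Delta=1.0293 Bond=-33.9063
(1,0): Delta=0.0000 Bond=0.0000
(1,1): Delta=1.3067 Bond=-58.9710
V0=16.5293

Risk-neutral probability p* = (R−d)/(u−d) = (1.19−0.8)/(1.37−0.8) = 0.6842.
Terminal values V(2,·): V(2,0)=0.0000, V(2,1)=0.0000, V(2,2)=50.0000
  t=1,j=0: stock 39.2000 → up 53.7040 (V=0.0000), down 31.3600 (V=0.0000). Price 0.0000; hedge Δ=0.0000, bond B=0.0000.
  t=1,j=1: stock 67.1300 → up 91.9681 (V=50.0000), down 53.7040 (V=0.0000). Price 28.7483; hedge Δ=1.3067, bond B=-58.9710.
  t=0,j=0: stock 49.0000 → up 67.1300 (V=28.7483), down 39.2000 (V=0.0000). Price 16.5293; hedge Δ=1.0293, bond B=-33.9063.
The time-0 hedge costs 16.5293, which is the no-arbitrage price.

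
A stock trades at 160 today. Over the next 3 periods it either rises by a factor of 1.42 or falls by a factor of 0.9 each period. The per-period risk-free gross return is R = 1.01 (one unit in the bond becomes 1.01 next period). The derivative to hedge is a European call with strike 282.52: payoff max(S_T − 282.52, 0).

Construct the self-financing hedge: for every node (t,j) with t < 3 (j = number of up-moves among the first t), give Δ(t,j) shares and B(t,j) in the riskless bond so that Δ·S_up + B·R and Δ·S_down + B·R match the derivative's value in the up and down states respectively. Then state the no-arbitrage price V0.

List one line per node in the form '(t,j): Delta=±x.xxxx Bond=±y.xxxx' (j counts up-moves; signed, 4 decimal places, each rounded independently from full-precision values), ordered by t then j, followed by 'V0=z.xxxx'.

Under the risk-neutral measure, an up-move has probability p* = (R−d)/(u−d) = 0.2115 and values discount at R = 1.01.
Terminal payoffs: V(3,0)=0.0000, V(3,1)=0.0000, V(3,2)=7.8416, V(3,3)=175.6061
Node (2,0) S=129.6000: V=(p*·0.0000+(1−p*)·0.0000)/1.01=0.0000; Δ=(0.0000−0.0000)/(184.0320−116.6400)=0.0000; B=V−Δ·S=0.0000
Node (2,1) S=204.4800: V=(p*·7.8416+(1−p*)·0.0000)/1.01=1.6424; Δ=(7.8416−0.0000)/(290.3616−184.0320)=0.0737; B=V−Δ·S=-13.4376
Node (2,2) S=322.6240: V=(p*·175.6061+(1−p*)·7.8416)/1.01=42.9012; Δ=(175.6061−7.8416)/(458.1261−290.3616)=1.0000; B=V−Δ·S=-279.7228
Node (1,0) S=144.0000: V=(p*·1.6424+(1−p*)·0.0000)/1.01=0.3440; Δ=(1.6424−0.0000)/(204.4800−129.6000)=0.0219; B=V−Δ·S=-2.8144
Node (1,1) S=227.2000: V=(p*·42.9012+(1−p*)·1.6424)/1.01=10.2675; Δ=(42.9012−1.6424)/(322.6240−204.4800)=0.3492; B=V−Δ·S=-69.0764
Node (0,0) S=160.0000: V=(p*·10.2675+(1−p*)·0.3440)/1.01=2.4190; Δ=(10.2675−0.3440)/(227.2000−144.0000)=0.1193; B=V−Δ·S=-16.6647
Self-financing check: at every node Δ·S+B equals the discounted successor values.

(0,0): Delta=0.1193 Bond=-16.6647
(1,0): Delta=0.0219 Bond=-2.8144
(1,1): Delta=0.3492 Bond=-69.0764
(2,0): Delta=0.0000 Bond=0.0000
(2,1): Delta=0.0737 Bond=-13.4376
(2,2): Delta=1.0000 Bond=-279.7228
V0=2.4190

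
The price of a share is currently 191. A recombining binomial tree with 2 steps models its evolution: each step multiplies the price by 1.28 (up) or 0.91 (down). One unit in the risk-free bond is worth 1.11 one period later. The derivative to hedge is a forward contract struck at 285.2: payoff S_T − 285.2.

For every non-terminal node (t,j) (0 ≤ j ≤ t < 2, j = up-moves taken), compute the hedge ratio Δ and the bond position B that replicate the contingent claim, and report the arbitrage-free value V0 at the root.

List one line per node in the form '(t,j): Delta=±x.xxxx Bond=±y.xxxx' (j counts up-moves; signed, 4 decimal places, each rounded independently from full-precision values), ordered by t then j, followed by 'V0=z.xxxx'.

(0,0): Delta=1.0000 Bond=-231.4747
(1,0): Delta=1.0000 Bond=-256.9369
(1,1): Delta=1.0000 Bond=-256.9369
V0=-40.4747

Risk-neutral probability p* = (R−d)/(u−d) = (1.11−0.91)/(1.28−0.91) = 0.5405.
Terminal values V(2,·): V(2,0)=-127.0329, V(2,1)=-62.7232, V(2,2)=27.7344
  t=1,j=0: stock 173.8100 → up 222.4768 (V=-62.7232), down 158.1671 (V=-127.0329). Price -83.1269; hedge Δ=1.0000, bond B=-256.9369.
  t=1,j=1: stock 244.4800 → up 312.9344 (V=27.7344), down 222.4768 (V=-62.7232). Price -12.4569; hedge Δ=1.0000, bond B=-256.9369.
  t=0,j=0: stock 191.0000 → up 244.4800 (V=-12.4569), down 173.8100 (V=-83.1269). Price -40.4747; hedge Δ=1.0000, bond B=-231.4747.
Check: Δ(0,0)·S0 + B(0,0) = -40.4747 = V0.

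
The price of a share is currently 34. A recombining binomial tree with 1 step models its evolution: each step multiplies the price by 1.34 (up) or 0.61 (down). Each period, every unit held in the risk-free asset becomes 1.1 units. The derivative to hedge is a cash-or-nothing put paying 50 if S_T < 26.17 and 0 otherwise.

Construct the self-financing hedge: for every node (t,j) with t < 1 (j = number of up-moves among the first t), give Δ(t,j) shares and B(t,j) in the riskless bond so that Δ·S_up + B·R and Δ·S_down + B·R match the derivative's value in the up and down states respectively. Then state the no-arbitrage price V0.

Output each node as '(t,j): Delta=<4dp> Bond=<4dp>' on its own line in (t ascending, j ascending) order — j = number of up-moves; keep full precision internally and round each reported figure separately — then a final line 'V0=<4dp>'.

(0,0): Delta=-2.0145 Bond=83.4371
V0=14.9440

No-arbitrage ⇒ martingale measure with p* = (R−d)/(u−d) = 0.6712.
At expiry t=1: V(1,0)=50.0000, V(1,1)=0.0000
Node (0,0) S=34.0000: V=(p*·0.0000+(1−p*)·50.0000)/1.1=14.9440; Δ=(0.0000−50.0000)/(45.5600−20.7400)=-2.0145; B=V−Δ·S=83.4371
The time-0 hedge costs 14.9440, which is the no-arbitrage price.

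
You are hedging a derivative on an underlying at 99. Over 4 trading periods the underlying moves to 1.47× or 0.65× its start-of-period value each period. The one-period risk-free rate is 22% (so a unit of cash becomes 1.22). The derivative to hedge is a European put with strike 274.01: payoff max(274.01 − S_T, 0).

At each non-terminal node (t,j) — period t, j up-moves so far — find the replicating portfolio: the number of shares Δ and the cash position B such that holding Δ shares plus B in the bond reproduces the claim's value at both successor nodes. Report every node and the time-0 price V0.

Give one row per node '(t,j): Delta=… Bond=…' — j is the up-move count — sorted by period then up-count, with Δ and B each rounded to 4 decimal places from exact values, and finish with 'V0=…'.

(0,0): Delta=-0.5710 Bond=101.0611
(1,0): Delta=-1.0000 Bond=150.8992
(1,1): Delta=-0.4878 Bond=111.1872
(2,0): Delta=-1.0000 Bond=184.0970
(2,1): Delta=-1.0000 Bond=184.0970
(2,2): Delta=-0.3885 Bond=114.3990
(3,0): Delta=-1.0000 Bond=224.5984
(3,1): Delta=-1.0000 Bond=224.5984
(3,2): Delta=-1.0000 Bond=224.5984
(3,3): Delta=-0.2699 Bond=102.2722
V0=44.5298

Risk-neutral probability p* = (R−d)/(u−d) = (1.22−0.65)/(1.47−0.65) = 0.6951.
Payoff layer (t=4): V(4,0)=256.3379, V(4,1)=234.0438, V(4,2)=183.6250, V(4,3)=69.6007, V(4,4)=0.0000
(3,0): S=27.1879. Δ = (V_up−V_dn)/(S_up−S_dn) = (234.0438−256.3379)/(39.9662−17.6721) = -1.0000. V = [p*·234.0438 + (1−p*)·256.3379]/1.22 = 197.4105. B = V − Δ·S = 224.5984.
(3,1): S=61.4864. Δ = (V_up−V_dn)/(S_up−S_dn) = (183.6250−234.0438)/(90.3850−39.9662) = -1.0000. V = [p*·183.6250 + (1−p*)·234.0438]/1.22 = 163.1119. B = V − Δ·S = 224.5984.
(3,2): S=139.0539. Δ = (V_up−V_dn)/(S_up−S_dn) = (69.6007−183.6250)/(204.4093−90.3850) = -1.0000. V = [p*·69.6007 + (1−p*)·183.6250]/1.22 = 85.5444. B = V − Δ·S = 224.5984.
(3,3): S=314.4758. Δ = (V_up−V_dn)/(S_up−S_dn) = (0.0000−69.6007)/(462.2794−204.4093) = -0.2699. V = [p*·0.0000 + (1−p*)·69.6007]/1.22 = 17.3932. B = V − Δ·S = 102.2722.
(2,0): S=41.8275. Δ = (V_up−V_dn)/(S_up−S_dn) = (163.1119−197.4105)/(61.4864−27.1879) = -1.0000. V = [p*·163.1119 + (1−p*)·197.4105]/1.22 = 142.2695. B = V − Δ·S = 184.0970.
(2,1): S=94.5945. Δ = (V_up−V_dn)/(S_up−S_dn) = (85.5444−163.1119)/(139.0539−61.4864) = -1.0000. V = [p*·85.5444 + (1−p*)·163.1119]/1.22 = 89.5025. B = V − Δ·S = 184.0970.
(2,2): S=213.9291. Δ = (V_up−V_dn)/(S_up−S_dn) = (17.3932−85.5444)/(314.4758−139.0539) = -0.3885. V = [p*·17.3932 + (1−p*)·85.5444]/1.22 = 31.2877. B = V − Δ·S = 114.3990.
(1,0): S=64.3500. Δ = (V_up−V_dn)/(S_up−S_dn) = (89.5025−142.2695)/(94.5945−41.8275) = -1.0000. V = [p*·89.5025 + (1−p*)·142.2695]/1.22 = 86.5492. B = V − Δ·S = 150.8992.
(1,1): S=145.5300. Δ = (V_up−V_dn)/(S_up−S_dn) = (31.2877−89.5025)/(213.9291−94.5945) = -0.4878. V = [p*·31.2877 + (1−p*)·89.5025]/1.22 = 40.1936. B = V − Δ·S = 111.1872.
(0,0): S=99.0000. Δ = (V_up−V_dn)/(S_up−S_dn) = (40.1936−86.5492)/(145.5300−64.3500) = -0.5710. V = [p*·40.1936 + (1−p*)·86.5492]/1.22 = 44.5298. B = V − Δ·S = 101.0611.
Each (Δ,B) replicates both successor values, so the strategy is self-financing and V0 is arbitrage-free.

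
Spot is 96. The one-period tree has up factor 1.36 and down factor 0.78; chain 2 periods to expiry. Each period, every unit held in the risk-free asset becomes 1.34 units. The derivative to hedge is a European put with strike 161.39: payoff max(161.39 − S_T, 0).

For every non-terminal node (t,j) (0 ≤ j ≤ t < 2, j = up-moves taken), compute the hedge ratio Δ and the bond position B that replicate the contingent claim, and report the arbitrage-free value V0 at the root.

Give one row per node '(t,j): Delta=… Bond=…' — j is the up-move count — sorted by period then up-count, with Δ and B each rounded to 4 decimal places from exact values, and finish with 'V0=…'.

Since d<R<u, set p* = (R−d)/(u−d) = 0.9655; price each node as the discounted p*-expectation of its children.
At expiry t=2: V(2,0)=102.9836, V(2,1)=59.5532, V(2,2)=0.0000
Node (1,0) S=74.8800: V=(p*·59.5532+(1−p*)·102.9836)/1.34=45.5603; Δ=(59.5532−102.9836)/(101.8368−58.4064)=-1.0000; B=V−Δ·S=120.4403
Node (1,1) S=130.5600: V=(p*·0.0000+(1−p*)·59.5532)/1.34=1.5325; Δ=(0.0000−59.5532)/(177.5616−101.8368)=-0.7864; B=V−Δ·S=104.2104
Node (0,0) S=96.0000: V=(p*·1.5325+(1−p*)·45.5603)/1.34=2.2766; Δ=(1.5325−45.5603)/(130.5600−74.8800)=-0.7907; B=V−Δ·S=78.1866
Each (Δ,B) replicates both successor values, so the strategy is self-financing and V0 is arbitrage-free.

(0,0): Delta=-0.7907 Bond=78.1866
(1,0): Delta=-1.0000 Bond=120.4403
(1,1): Delta=-0.7864 Bond=104.2104
V0=2.2766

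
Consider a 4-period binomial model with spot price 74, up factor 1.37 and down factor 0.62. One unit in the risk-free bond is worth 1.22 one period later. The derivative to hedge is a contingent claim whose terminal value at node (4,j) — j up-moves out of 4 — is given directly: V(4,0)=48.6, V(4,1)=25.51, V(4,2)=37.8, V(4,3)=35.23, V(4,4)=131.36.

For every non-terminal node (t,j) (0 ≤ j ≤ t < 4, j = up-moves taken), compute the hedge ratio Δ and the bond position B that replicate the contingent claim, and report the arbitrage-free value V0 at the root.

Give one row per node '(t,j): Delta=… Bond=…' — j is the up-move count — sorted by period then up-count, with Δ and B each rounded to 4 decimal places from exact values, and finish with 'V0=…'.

(0,0): Delta=0.4885 Bond=-2.3940
(1,0): Delta=0.0266 Bond=18.2677
(1,1): Delta=0.5407 Bond=-8.2177
(2,0): Delta=0.2003 Bond=17.3460
(2,1): Delta=0.0070 Bond=23.5217
(2,2): Delta=0.6011 Bond=-18.4124
(3,0): Delta=-1.7456 Bond=55.4817
(3,1): Delta=0.4205 Bond=12.5822
(3,2): Delta=-0.0398 Bond=32.7250
(3,3): Delta=0.6736 Bond=-36.2602
V0=33.7521

Since d<R<u, set p* = (R−d)/(u−d) = 0.8000; price each node as the discounted p*-expectation of its children.
Terminal payoffs: V(4,0)=48.6000, V(4,1)=25.5100, V(4,2)=37.8000, V(4,3)=35.2300, V(4,4)=131.3600
  t=3,j=0: stock 17.6363 → up 24.1617 (V=25.5100), down 10.9345 (V=48.6000). Price 24.6951; hedge Δ=-1.7456, bond B=55.4817.
  t=3,j=1: stock 38.9705 → up 53.3895 (V=37.8000), down 24.1617 (V=25.5100). Price 28.9689; hedge Δ=0.4205, bond B=12.5822.
  t=3,j=2: stock 86.1122 → up 117.9737 (V=35.2300), down 53.3895 (V=37.8000). Price 29.2984; hedge Δ=-0.0398, bond B=32.7250.
  t=3,j=3: stock 190.2801 → up 260.6838 (V=131.3600), down 117.9737 (V=35.2300). Price 91.9131; hedge Δ=0.6736, bond B=-36.2602.
  t=2,j=0: stock 28.4456 → up 38.9705 (V=28.9689), down 17.6363 (V=24.6951). Price 23.0443; hedge Δ=0.2003, bond B=17.3460.
  t=2,j=1: stock 62.8556 → up 86.1122 (V=29.2984), down 38.9705 (V=28.9689). Price 23.9610; hedge Δ=0.0070, bond B=23.5217.
  t=2,j=2: stock 138.8906 → up 190.2801 (V=91.9131), down 86.1122 (V=29.2984). Price 65.0739; hedge Δ=0.6011, bond B=-18.4124.
  t=1,j=0: stock 45.8800 → up 62.8556 (V=23.9610), down 28.4456 (V=23.0443). Price 19.4899; hedge Δ=0.0266, bond B=18.2677.
  t=1,j=1: stock 101.3800 → up 138.8906 (V=65.0739), down 62.8556 (V=23.9610). Price 46.5995; hedge Δ=0.5407, bond B=-8.2177.
  t=0,j=0: stock 74.0000 → up 101.3800 (V=46.5995), down 45.8800 (V=19.4899). Price 33.7521; hedge Δ=0.4885, bond B=-2.3940.
Self-financing check: at every node Δ·S+B equals the discounted successor values.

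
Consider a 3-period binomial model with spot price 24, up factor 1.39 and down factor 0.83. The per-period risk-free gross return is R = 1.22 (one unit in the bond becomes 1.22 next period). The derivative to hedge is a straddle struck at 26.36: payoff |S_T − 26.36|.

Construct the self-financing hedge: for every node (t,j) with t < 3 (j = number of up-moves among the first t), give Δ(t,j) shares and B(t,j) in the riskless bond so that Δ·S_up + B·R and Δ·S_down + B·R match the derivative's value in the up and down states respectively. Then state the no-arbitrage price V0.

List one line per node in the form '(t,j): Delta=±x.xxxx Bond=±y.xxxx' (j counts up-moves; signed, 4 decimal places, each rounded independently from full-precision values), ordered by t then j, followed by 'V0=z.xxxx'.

(0,0): Delta=0.7719 Bond=-7.9359
(1,0): Delta=0.2412 Bond=0.8895
(1,1): Delta=0.9100 Bond=-14.2897
(2,0): Delta=-1.0000 Bond=21.6066
(2,1): Delta=0.5643 Bond=-7.8600
(2,2): Delta=1.0000 Bond=-21.6066
V0=10.5892

The replicating-portfolio and risk-neutral prices coincide; use p* = (1.22−0.83)/(1.39−0.83) = 0.6964 for the latter.
Payoff layer (t=3): V(3,0)=12.6371, V(3,1)=3.3783, V(3,2)=12.1274, V(3,3)=38.0949
Node (2,0) S=16.5336: V=(p*·3.3783+(1−p*)·12.6371)/1.22=5.0730; Δ=(3.3783−12.6371)/(22.9817−13.7229)=-1.0000; B=V−Δ·S=21.6066
Node (2,1) S=27.6888: V=(p*·12.1274+(1−p*)·3.3783)/1.22=7.7635; Δ=(12.1274−3.3783)/(38.4874−22.9817)=0.5643; B=V−Δ·S=-7.8600
Node (2,2) S=46.3704: V=(p*·38.0949+(1−p*)·12.1274)/1.22=24.7638; Δ=(38.0949−12.1274)/(64.4549−38.4874)=1.0000; B=V−Δ·S=-21.6066
Node (1,0) S=19.9200: V=(p*·7.7635+(1−p*)·5.0730)/1.22=5.6940; Δ=(7.7635−5.0730)/(27.6888−16.5336)=0.2412; B=V−Δ·S=0.8895
Node (1,1) S=33.3600: V=(p*·24.7638+(1−p*)·7.7635)/1.22=16.0680; Δ=(24.7638−7.7635)/(46.3704−27.6888)=0.9100; B=V−Δ·S=-14.2897
Node (0,0) S=24.0000: V=(p*·16.0680+(1−p*)·5.6940)/1.22=10.5892; Δ=(16.0680−5.6940)/(33.3600−19.9200)=0.7719; B=V−Δ·S=-7.9359
The time-0 hedge costs 10.5892, which is the no-arbitrage price.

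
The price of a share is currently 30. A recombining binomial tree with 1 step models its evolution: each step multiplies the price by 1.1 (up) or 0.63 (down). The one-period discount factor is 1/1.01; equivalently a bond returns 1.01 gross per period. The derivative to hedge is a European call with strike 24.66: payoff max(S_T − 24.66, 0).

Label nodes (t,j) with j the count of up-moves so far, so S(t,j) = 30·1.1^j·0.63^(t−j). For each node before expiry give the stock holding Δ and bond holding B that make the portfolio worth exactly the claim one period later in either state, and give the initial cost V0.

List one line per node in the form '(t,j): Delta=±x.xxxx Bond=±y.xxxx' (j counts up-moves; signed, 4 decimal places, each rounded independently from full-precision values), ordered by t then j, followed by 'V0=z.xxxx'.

Risk-neutral probability p* = (R−d)/(u−d) = (1.01−0.63)/(1.1−0.63) = 0.8085.
Terminal values V(1,·): V(1,0)=0.0000, V(1,1)=8.3400
(0,0): S=30.0000. Δ = (V_up−V_dn)/(S_up−S_dn) = (8.3400−0.0000)/(33.0000−18.9000) = 0.5915. V = [p*·8.3400 + (1−p*)·0.0000]/1.01 = 6.6762. B = V − Δ·S = -11.0685.
Check: Δ(0,0)·S0 + B(0,0) = 6.6762 = V0.

(0,0): Delta=0.5915 Bond=-11.0685
V0=6.6762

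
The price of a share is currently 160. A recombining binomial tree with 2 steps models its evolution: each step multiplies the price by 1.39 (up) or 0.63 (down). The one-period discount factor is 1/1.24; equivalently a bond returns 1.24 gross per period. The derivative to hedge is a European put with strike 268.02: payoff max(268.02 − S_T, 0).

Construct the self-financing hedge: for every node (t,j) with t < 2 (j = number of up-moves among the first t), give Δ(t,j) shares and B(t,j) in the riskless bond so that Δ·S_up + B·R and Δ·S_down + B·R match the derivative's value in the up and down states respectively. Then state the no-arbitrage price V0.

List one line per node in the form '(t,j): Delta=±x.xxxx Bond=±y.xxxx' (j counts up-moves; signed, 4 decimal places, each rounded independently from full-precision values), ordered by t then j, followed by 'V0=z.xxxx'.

The replicating-portfolio and risk-neutral prices coincide; use p* = (1.24−0.63)/(1.39−0.63) = 0.8026 for the latter.
Terminal payoffs: V(2,0)=204.5160, V(2,1)=127.9080, V(2,2)=0.0000
Node (1,0) S=100.8000: V=(p*·127.9080+(1−p*)·204.5160)/1.24=115.3452; Δ=(127.9080−204.5160)/(140.1120−63.5040)=-1.0000; B=V−Δ·S=216.1452
Node (1,1) S=222.4000: V=(p*·0.0000+(1−p*)·127.9080)/1.24=20.3589; Δ=(0.0000−127.9080)/(309.1360−140.1120)=-0.7567; B=V−Δ·S=188.6589
Node (0,0) S=160.0000: V=(p*·20.3589+(1−p*)·115.3452)/1.24=31.5372; Δ=(20.3589−115.3452)/(222.4000−100.8000)=-0.7811; B=V−Δ·S=156.5192
The time-0 hedge costs 31.5372, which is the no-arbitrage price.

(0,0): Delta=-0.7811 Bond=156.5192
(1,0): Delta=-1.0000 Bond=216.1452
(1,1): Delta=-0.7567 Bond=188.6589
V0=31.5372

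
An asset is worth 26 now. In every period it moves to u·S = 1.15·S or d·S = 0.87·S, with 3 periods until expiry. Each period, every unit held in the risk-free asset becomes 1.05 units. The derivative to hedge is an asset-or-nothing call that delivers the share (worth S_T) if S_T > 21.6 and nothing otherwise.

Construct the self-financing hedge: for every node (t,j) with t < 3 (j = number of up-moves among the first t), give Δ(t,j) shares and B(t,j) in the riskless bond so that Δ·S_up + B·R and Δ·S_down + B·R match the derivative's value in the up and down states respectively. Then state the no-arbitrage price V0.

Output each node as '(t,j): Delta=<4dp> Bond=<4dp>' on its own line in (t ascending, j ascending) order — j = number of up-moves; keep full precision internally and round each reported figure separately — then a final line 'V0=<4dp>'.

Since d<R<u, set p* = (R−d)/(u−d) = 0.6429; price each node as the discounted p*-expectation of its children.
Terminal payoffs: V(3,0)=0.0000, V(3,1)=22.6313, V(3,2)=29.9149, V(3,3)=39.5427
Node (2,0) S=19.6794: V=(p*·22.6313+(1−p*)·0.0000)/1.05=13.8559; Δ=(22.6313−0.0000)/(22.6313−17.1211)=4.1071; B=V−Δ·S=-66.9702
Node (2,1) S=26.0130: V=(p*·29.9149+(1−p*)·22.6313)/1.05=26.0130; Δ=(29.9149−22.6313)/(29.9149−22.6313)=1.0000; B=V−Δ·S=0.0000
Node (2,2) S=34.3850: V=(p*·39.5427+(1−p*)·29.9149)/1.05=34.3850; Δ=(39.5427−29.9149)/(39.5427−29.9149)=1.0000; B=V−Δ·S=0.0000
Node (1,0) S=22.6200: V=(p*·26.0130+(1−p*)·13.8559)/1.05=20.6392; Δ=(26.0130−13.8559)/(26.0130−19.6794)=1.9195; B=V−Δ·S=-22.7790
Node (1,1) S=29.9000: V=(p*·34.3850+(1−p*)·26.0130)/1.05=29.9000; Δ=(34.3850−26.0130)/(34.3850−26.0130)=1.0000; B=V−Δ·S=0.0000
Node (0,0) S=26.0000: V=(p*·29.9000+(1−p*)·20.6392)/1.05=25.3263; Δ=(29.9000−20.6392)/(29.9000−22.6200)=1.2721; B=V−Δ·S=-7.7480
Check: Δ(0,0)·S0 + B(0,0) = 25.3263 = V0.

(0,0): Delta=1.2721 Bond=-7.7480
(1,0): Delta=1.9195 Bond=-22.7790
(1,1): Delta=1.0000 Bond=0.0000
(2,0): Delta=4.1071 Bond=-66.9702
(2,1): Delta=1.0000 Bond=0.0000
(2,2): Delta=1.0000 Bond=0.0000
V0=25.3263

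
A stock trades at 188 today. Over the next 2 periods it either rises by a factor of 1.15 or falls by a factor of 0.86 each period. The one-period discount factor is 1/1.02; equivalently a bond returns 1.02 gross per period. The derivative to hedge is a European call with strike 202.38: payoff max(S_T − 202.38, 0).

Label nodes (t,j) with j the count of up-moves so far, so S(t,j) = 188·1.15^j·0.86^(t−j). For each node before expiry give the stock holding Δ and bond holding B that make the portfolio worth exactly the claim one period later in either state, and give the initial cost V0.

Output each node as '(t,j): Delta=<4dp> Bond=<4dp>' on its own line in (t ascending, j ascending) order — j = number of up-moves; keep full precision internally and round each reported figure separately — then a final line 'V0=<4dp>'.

Since d<R<u, set p* = (R−d)/(u−d) = 0.5517; price each node as the discounted p*-expectation of its children.
Terminal payoffs: V(2,0)=0.0000, V(2,1)=0.0000, V(2,2)=46.2500
Node (1,0) S=161.6800: V=(p*·0.0000+(1−p*)·0.0000)/1.02=0.0000; Δ=(0.0000−0.0000)/(185.9320−139.0448)=0.0000; B=V−Δ·S=0.0000
Node (1,1) S=216.2000: V=(p*·46.2500+(1−p*)·0.0000)/1.02=25.0169; Δ=(46.2500−0.0000)/(248.6300−185.9320)=0.7377; B=V−Δ·S=-134.4659
Node (0,0) S=188.0000: V=(p*·25.0169+(1−p*)·0.0000)/1.02=13.5318; Δ=(25.0169−0.0000)/(216.2000−161.6800)=0.4589; B=V−Δ·S=-72.7334
Each (Δ,B) replicates both successor values, so the strategy is self-financing and V0 is arbitrage-free.

(0,0): Delta=0.4589 Bond=-72.7334
(1,0): Delta=0.0000 Bond=0.0000
(1,1): Delta=0.7377 Bond=-134.4659
V0=13.5318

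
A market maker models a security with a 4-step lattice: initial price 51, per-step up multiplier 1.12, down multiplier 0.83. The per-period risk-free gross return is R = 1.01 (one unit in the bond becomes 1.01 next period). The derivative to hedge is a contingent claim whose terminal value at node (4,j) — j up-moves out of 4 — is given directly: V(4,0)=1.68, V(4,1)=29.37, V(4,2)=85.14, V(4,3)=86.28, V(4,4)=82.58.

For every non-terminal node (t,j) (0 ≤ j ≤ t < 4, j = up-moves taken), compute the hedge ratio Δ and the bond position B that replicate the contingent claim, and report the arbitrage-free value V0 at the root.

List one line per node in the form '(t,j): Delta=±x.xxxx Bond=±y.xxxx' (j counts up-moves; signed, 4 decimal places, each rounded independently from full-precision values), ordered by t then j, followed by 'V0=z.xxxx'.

Under the risk-neutral measure, an up-move has probability p* = (R−d)/(u−d) = 0.6207 and values discount at R = 1.01.
At expiry t=4: V(4,0)=1.6800, V(4,1)=29.3700, V(4,2)=85.1400, V(4,3)=86.2800, V(4,4)=82.5800
  t=3,j=0: stock 29.1611 → up 32.6605 (V=29.3700), down 24.2037 (V=1.6800). Price 18.6801; hedge Δ=3.2743, bond B=-76.8027.
  t=3,j=1: stock 39.3500 → up 44.0720 (V=85.1400), down 32.6605 (V=29.3700). Price 63.3523; hedge Δ=4.8872, bond B=-128.9580.
  t=3,j=2: stock 53.0988 → up 59.4706 (V=86.2800), down 44.0720 (V=85.1400). Price 84.9976; hedge Δ=0.0740, bond B=81.0666.
  t=3,j=3: stock 71.6513 → up 80.2495 (V=82.5800), down 59.4706 (V=86.2800). Price 83.1519; hedge Δ=-0.1781, bond B=95.9105.
  t=2,j=0: stock 35.1339 → up 39.3500 (V=63.3523), down 29.1611 (V=18.6801). Price 45.9482; hedge Δ=4.3844, bond B=-108.0940.
  t=2,j=1: stock 47.4096 → up 53.0988 (V=84.9976), down 39.3500 (V=63.3523). Price 76.0271; hedge Δ=1.5743, bond B=1.3882.
  t=2,j=2: stock 63.9744 → up 71.6513 (V=83.1519), down 53.0988 (V=84.9976). Price 83.0218; hedge Δ=-0.0995, bond B=89.3862.
  t=1,j=0: stock 42.3300 → up 47.4096 (V=76.0271), down 35.1339 (V=45.9482). Price 63.9781; hedge Δ=2.4503, bond B=-39.7421.
  t=1,j=1: stock 57.1200 → up 63.9744 (V=83.0218), down 47.4096 (V=76.0271). Price 79.5729; hedge Δ=0.4223, bond B=55.4531.
  t=0,j=0: stock 51.0000 → up 57.1200 (V=79.5729), down 42.3300 (V=63.9781). Price 72.9283; hedge Δ=1.0544, bond B=19.1531.
Each (Δ,B) replicates both successor values, so the strategy is self-financing and V0 is arbitrage-free.

(0,0): Delta=1.0544 Bond=19.1531
(1,0): Delta=2.4503 Bond=-39.7421
(1,1): Delta=0.4223 Bond=55.4531
(2,0): Delta=4.3844 Bond=-108.0940
(2,1): Delta=1.5743 Bond=1.3882
(2,2): Delta=-0.0995 Bond=89.3862
(3,0): Delta=3.2743 Bond=-76.8027
(3,1): Delta=4.8872 Bond=-128.9580
(3,2): Delta=0.0740 Bond=81.0666
(3,3): Delta=-0.1781 Bond=95.9105
V0=72.9283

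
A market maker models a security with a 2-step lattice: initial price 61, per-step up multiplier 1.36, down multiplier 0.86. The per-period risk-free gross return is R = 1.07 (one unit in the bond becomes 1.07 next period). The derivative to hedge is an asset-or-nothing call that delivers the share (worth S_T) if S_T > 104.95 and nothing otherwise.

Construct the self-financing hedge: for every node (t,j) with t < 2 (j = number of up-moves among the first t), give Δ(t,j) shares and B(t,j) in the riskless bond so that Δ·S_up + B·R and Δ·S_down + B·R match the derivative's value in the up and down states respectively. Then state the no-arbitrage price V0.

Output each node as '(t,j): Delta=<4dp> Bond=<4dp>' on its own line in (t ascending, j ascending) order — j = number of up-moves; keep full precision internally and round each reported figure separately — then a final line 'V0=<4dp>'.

Risk-neutral probability p* = (R−d)/(u−d) = (1.07−0.86)/(1.36−0.86) = 0.4200.
At expiry t=2: V(2,0)=0.0000, V(2,1)=0.0000, V(2,2)=112.8256
Node (1,0) S=52.4600: V=(p*·0.0000+(1−p*)·0.0000)/1.07=0.0000; Δ=(0.0000−0.0000)/(71.3456−45.1156)=0.0000; B=V−Δ·S=0.0000
Node (1,1) S=82.9600: V=(p*·112.8256+(1−p*)·0.0000)/1.07=44.2867; Δ=(112.8256−0.0000)/(112.8256−71.3456)=2.7200; B=V−Δ·S=-181.3645
Node (0,0) S=61.0000: V=(p*·44.2867+(1−p*)·0.0000)/1.07=17.3836; Δ=(44.2867−0.0000)/(82.9600−52.4600)=1.4520; B=V−Δ·S=-71.1898
Root portfolio cost Δ·61+B reproduces V0=17.3836.

(0,0): Delta=1.4520 Bond=-71.1898
(1,0): Delta=0.0000 Bond=0.0000
(1,1): Delta=2.7200 Bond=-181.3645
V0=17.3836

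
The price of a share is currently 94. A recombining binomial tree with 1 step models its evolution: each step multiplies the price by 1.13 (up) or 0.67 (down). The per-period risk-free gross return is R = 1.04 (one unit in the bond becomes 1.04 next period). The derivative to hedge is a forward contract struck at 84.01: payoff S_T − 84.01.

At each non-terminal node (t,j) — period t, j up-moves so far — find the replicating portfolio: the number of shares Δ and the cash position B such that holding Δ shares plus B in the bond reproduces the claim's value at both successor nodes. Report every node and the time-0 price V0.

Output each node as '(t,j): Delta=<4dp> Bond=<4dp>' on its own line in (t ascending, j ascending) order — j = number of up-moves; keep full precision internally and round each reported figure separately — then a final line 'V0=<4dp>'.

(0,0): Delta=1.0000 Bond=-80.7788
V0=13.2212

The replicating-portfolio and risk-neutral prices coincide; use p* = (1.04−0.67)/(1.13−0.67) = 0.8043 for the latter.
At expiry t=1: V(1,0)=-21.0300, V(1,1)=22.2100
  t=0,j=0: stock 94.0000 → up 106.2200 (V=22.2100), down 62.9800 (V=-21.0300). Price 13.2212; hedge Δ=1.0000, bond B=-80.7788.
Self-financing check: at every node Δ·S+B equals the discounted successor values.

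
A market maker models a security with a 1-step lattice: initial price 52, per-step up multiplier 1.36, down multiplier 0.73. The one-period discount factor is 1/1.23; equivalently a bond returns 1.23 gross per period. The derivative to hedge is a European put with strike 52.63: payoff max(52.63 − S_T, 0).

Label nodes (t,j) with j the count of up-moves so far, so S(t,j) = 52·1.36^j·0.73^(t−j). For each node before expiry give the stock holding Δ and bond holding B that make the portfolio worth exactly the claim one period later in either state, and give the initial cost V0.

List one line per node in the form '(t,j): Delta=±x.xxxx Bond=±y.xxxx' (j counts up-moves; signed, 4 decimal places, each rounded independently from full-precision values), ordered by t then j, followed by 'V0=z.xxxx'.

The replicating-portfolio and risk-neutral prices coincide; use p* = (1.23−0.73)/(1.36−0.73) = 0.7937 for the latter.
Terminal values V(1,·): V(1,0)=14.6700, V(1,1)=0.0000
(0,0): S=52.0000. Δ = (V_up−V_dn)/(S_up−S_dn) = (0.0000−14.6700)/(70.7200−37.9600) = -0.4478. V = [p*·0.0000 + (1−p*)·14.6700]/1.23 = 2.4611. B = V − Δ·S = 25.7468.
Self-financing check: at every node Δ·S+B equals the discounted successor values.

(0,0): Delta=-0.4478 Bond=25.7468
V0=2.4611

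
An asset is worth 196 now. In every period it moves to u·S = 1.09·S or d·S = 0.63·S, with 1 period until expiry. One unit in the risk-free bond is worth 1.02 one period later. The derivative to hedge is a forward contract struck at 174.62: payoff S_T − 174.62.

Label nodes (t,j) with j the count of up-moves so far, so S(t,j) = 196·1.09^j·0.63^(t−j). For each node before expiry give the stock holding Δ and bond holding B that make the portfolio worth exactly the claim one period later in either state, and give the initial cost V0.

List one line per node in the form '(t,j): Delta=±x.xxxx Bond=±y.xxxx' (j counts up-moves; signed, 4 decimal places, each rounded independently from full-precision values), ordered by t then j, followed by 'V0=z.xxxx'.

(0,0): Delta=1.0000 Bond=-171.1961
V0=24.8039

Since d<R<u, set p* = (R−d)/(u−d) = 0.8478; price each node as the discounted p*-expectation of its children.
At expiry t=1: V(1,0)=-51.1400, V(1,1)=39.0200
Node (0,0) S=196.0000: V=(p*·39.0200+(1−p*)·-51.1400)/1.02=24.8039; Δ=(39.0200−-51.1400)/(213.6400−123.4800)=1.0000; B=V−Δ·S=-171.1961
Self-financing check: at every node Δ·S+B equals the discounted successor values.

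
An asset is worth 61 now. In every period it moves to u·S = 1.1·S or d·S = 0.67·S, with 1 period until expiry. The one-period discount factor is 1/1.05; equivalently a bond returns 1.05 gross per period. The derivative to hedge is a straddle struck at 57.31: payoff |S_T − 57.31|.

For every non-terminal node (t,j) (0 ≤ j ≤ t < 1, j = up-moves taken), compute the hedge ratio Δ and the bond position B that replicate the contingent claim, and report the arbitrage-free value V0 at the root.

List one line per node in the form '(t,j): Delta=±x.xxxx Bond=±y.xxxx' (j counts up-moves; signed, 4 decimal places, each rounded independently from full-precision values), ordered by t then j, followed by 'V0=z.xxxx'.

The replicating-portfolio and risk-neutral prices coincide; use p* = (1.05−0.67)/(1.1−0.67) = 0.8837 for the latter.
At expiry t=1: V(1,0)=16.4400, V(1,1)=9.7900
Node (0,0) S=61.0000: V=(p*·9.7900+(1−p*)·16.4400)/1.05=10.0602; Δ=(9.7900−16.4400)/(67.1000−40.8700)=-0.2535; B=V−Δ·S=25.5254
The time-0 hedge costs 10.0602, which is the no-arbitrage price.

(0,0): Delta=-0.2535 Bond=25.5254
V0=10.0602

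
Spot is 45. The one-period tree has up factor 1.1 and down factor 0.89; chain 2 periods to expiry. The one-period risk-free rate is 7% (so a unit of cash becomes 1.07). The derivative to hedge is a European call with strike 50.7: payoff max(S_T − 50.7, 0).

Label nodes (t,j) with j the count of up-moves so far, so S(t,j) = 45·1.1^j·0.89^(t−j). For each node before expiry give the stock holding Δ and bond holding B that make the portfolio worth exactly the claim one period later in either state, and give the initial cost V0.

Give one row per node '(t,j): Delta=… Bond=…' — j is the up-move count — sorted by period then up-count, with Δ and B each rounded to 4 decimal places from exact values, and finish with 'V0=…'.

(0,0): Delta=0.3179 Bond=-11.8984
(1,0): Delta=0.0000 Bond=0.0000
(1,1): Delta=0.3608 Bond=-14.8531
V0=2.4064

The replicating-portfolio and risk-neutral prices coincide; use p* = (1.07−0.89)/(1.1−0.89) = 0.8571 for the latter.
Terminal values V(2,·): V(2,0)=0.0000, V(2,1)=0.0000, V(2,2)=3.7500
  t=1,j=0: stock 40.0500 → up 44.0550 (V=0.0000), down 35.6445 (V=0.0000). Price 0.0000; hedge Δ=0.0000, bond B=0.0000.
  t=1,j=1: stock 49.5000 → up 54.4500 (V=3.7500), down 44.0550 (V=0.0000). Price 3.0040; hedge Δ=0.3608, bond B=-14.8531.
  t=0,j=0: stock 45.0000 → up 49.5000 (V=3.0040), down 40.0500 (V=0.0000). Price 2.4064; hedge Δ=0.3179, bond B=-11.8984.
Root portfolio cost Δ·45+B reproduces V0=2.4064.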